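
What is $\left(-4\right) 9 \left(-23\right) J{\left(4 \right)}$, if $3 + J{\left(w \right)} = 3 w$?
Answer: $7452$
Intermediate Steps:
$J{\left(w \right)} = -3 + 3 w$
$\left(-4\right) 9 \left(-23\right) J{\left(4 \right)} = \left(-4\right) 9 \left(-23\right) \left(-3 + 3 \cdot 4\right) = \left(-36\right) \left(-23\right) \left(-3 + 12\right) = 828 \cdot 9 = 7452$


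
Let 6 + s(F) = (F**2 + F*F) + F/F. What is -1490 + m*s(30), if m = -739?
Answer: -1327995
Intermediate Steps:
s(F) = -5 + 2*F**2 (s(F) = -6 + ((F**2 + F*F) + F/F) = -6 + ((F**2 + F**2) + 1) = -6 + (2*F**2 + 1) = -6 + (1 + 2*F**2) = -5 + 2*F**2)
-1490 + m*s(30) = -1490 - 739*(-5 + 2*30**2) = -1490 - 739*(-5 + 2*900) = -1490 - 739*(-5 + 1800) = -1490 - 739*1795 = -1490 - 1326505 = -1327995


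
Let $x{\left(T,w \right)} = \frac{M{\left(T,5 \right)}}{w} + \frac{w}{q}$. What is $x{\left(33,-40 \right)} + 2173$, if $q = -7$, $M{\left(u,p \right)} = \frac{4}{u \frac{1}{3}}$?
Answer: $\frac{1677603}{770} \approx 2178.7$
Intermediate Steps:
$M{\left(u,p \right)} = \frac{12}{u}$ ($M{\left(u,p \right)} = \frac{4}{u \frac{1}{3}} = \frac{4}{\frac{1}{3} u} = 4 \frac{3}{u} = \frac{12}{u}$)
$x{\left(T,w \right)} = - \frac{w}{7} + \frac{12}{T w}$ ($x{\left(T,w \right)} = \frac{12 \frac{1}{T}}{w} + \frac{w}{-7} = \frac{12}{T w} + w \left(- \frac{1}{7}\right) = \frac{12}{T w} - \frac{w}{7} = - \frac{w}{7} + \frac{12}{T w}$)
$x{\left(33,-40 \right)} + 2173 = \left(\left(- \frac{1}{7}\right) \left(-40\right) + \frac{12}{33 \left(-40\right)}\right) + 2173 = \left(\frac{40}{7} + 12 \cdot \frac{1}{33} \left(- \frac{1}{40}\right)\right) + 2173 = \left(\frac{40}{7} - \frac{1}{110}\right) + 2173 = \frac{4393}{770} + 2173 = \frac{1677603}{770}$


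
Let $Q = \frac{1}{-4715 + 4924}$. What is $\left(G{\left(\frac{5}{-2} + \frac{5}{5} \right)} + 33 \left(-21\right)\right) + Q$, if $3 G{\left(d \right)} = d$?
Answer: $- \frac{289881}{418} \approx -693.5$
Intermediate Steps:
$G{\left(d \right)} = \frac{d}{3}$
$Q = \frac{1}{209} \approx 0.0047847$
$\left(G{\left(\frac{5}{-2} + \frac{5}{5} \right)} + 33 \left(-21\right)\right) + Q = \left(\frac{\frac{5}{-2} + \frac{5}{5}}{3} + 33 \left(-21\right)\right) + \frac{1}{209} = \left(\frac{5 \left(- \frac{1}{2}\right) + 5 \cdot \frac{1}{5}}{3} - 693\right) + \frac{1}{209} = \left(\frac{- \frac{5}{2} + 1}{3} - 693\right) + \frac{1}{209} = \left(\frac{1}{3} \left(- \frac{3}{2}\right) - 693\right) + \frac{1}{209} = \left(- \frac{1}{2} - 693\right) + \frac{1}{209} = - \frac{1387}{2} + \frac{1}{209} = - \frac{289881}{418}$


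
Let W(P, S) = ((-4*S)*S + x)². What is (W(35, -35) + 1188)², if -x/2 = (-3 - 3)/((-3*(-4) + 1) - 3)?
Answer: 359982883403461696/625 ≈ 5.7597e+14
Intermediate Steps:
x = 6/5 (x = -2*(-3 - 3)/((-3*(-4) + 1) - 3) = -(-12)/((12 + 1) - 3) = -(-12)/(13 - 3) = -(-12)/10 = -2*(-⅗) = 6/5 ≈ 1.2000)
W(P, S) = (6/5 - 4*S²)² (W(P, S) = ((-4*S)*S + 6/5)² = (-4*S² + 6/5)² = (6/5 - 4*S²)²)
(W(35, -35) + 1188)² = (4*(-3 + 10*(-35)²)²/25 + 1188)² = (4*(-3 + 10*1225)²/25 + 1188)² = (4*(-3 + 12250)²/25 + 1188)² = ((4/25)*12247² + 1188)² = ((4/25)*149989009 + 1188)² = (599956036/25 + 1188)² = (599985736/25)² = 359982883403461696/625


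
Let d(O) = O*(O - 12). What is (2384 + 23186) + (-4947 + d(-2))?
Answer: 20651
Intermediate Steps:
d(O) = O*(-12 + O)
(2384 + 23186) + (-4947 + d(-2)) = (2384 + 23186) + (-4947 - 2*(-12 - 2)) = 25570 + (-4947 - 2*(-14)) = 25570 + (-4947 + 28) = 25570 - 4919 = 20651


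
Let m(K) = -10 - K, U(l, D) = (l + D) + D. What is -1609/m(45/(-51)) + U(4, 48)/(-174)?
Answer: 2371961/13485 ≈ 175.90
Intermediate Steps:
U(l, D) = l + 2*D (U(l, D) = (D + l) + D = l + 2*D)
-1609/m(45/(-51)) + U(4, 48)/(-174) = -1609/(-10 - 45/(-51)) + (4 + 2*48)/(-174) = -1609/(-10 - 45*(-1)/51) + (4 + 96)*(-1/174) = -1609/(-10 - 1*(-15/17)) + 100*(-1/174) = -1609/(-10 + 15/17) - 50/87 = -1609/(-155/17) - 50/87 = -1609*(-17/155) - 50/87 = 27353/155 - 50/87 = 2371961/13485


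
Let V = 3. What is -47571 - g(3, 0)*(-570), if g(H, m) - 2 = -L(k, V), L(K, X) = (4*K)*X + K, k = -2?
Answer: -31611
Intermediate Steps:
L(K, X) = K + 4*K*X (L(K, X) = 4*K*X + K = K + 4*K*X)
g(H, m) = 28 (g(H, m) = 2 - (-2)*(1 + 4*3) = 2 - (-2)*(1 + 12) = 2 - (-2)*13 = 2 - 1*(-26) = 2 + 26 = 28)
-47571 - g(3, 0)*(-570) = -47571 - 28*(-570) = -47571 - 1*(-15960) = -47571 + 15960 = -31611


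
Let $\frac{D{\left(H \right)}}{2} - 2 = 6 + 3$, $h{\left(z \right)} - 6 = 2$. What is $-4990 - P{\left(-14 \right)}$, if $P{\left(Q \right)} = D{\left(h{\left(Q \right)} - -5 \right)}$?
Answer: $-5012$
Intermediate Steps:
$h{\left(z \right)} = 8$ ($h{\left(z \right)} = 6 + 2 = 8$)
$D{\left(H \right)} = 22$ ($D{\left(H \right)} = 4 + 2 \left(6 + 3\right) = 4 + 2 \cdot 9 = 4 + 18 = 22$)
$P{\left(Q \right)} = 22$
$-4990 - P{\left(-14 \right)} = -4990 - 22 = -5012$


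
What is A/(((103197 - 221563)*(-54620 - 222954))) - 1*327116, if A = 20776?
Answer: -2686875548260242/8213831021 ≈ -3.2712e+5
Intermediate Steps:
A/(((103197 - 221563)*(-54620 - 222954))) - 1*327116 = 20776/(((103197 - 221563)*(-54620 - 222954))) - 1*327116 = 20776/((-118366*(-277574))) - 327116 = 20776/32855324084 - 327116 = 20776*(1/32855324084) - 327116 = 5194/8213831021 - 327116 = -2686875548260242/8213831021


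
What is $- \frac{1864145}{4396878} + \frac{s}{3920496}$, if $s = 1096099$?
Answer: $- \frac{414826572833}{2872990435248} \approx -0.14439$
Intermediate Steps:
$- \frac{1864145}{4396878} + \frac{s}{3920496} = - \frac{1864145}{4396878} + \frac{1096099}{3920496} = - \frac{414826572833}{2872990435248}$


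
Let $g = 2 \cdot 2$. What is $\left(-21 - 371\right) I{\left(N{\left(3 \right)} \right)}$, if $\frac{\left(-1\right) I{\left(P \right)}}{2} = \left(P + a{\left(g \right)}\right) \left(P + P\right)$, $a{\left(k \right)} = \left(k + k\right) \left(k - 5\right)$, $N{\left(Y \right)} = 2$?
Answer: $-18816$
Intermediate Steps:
$g = 4$
$a{\left(k \right)} = 2 k \left(-5 + k\right)$
$I{\left(P \right)} = - 4 P \left(-8 + P\right)$ ($I{\left(P \right)} = - 2 \left(P + 2 \cdot 4 \left(-5 + 4\right)\right) \left(P + P\right) = - 2 \left(P + 2 \cdot 4 \left(-1\right)\right) 2 P = - 2 \left(P - 8\right) 2 P = - 2 \left(-8 + P\right) 2 P = - 2 \cdot 2 P \left(-8 + P\right) = - 4 P \left(-8 + P\right)$)
$\left(-21 - 371\right) I{\left(N{\left(3 \right)} \right)} = \left(-21 - 371\right) 4 \cdot 2 \left(8 - 2\right) = - 392 \cdot 4 \cdot 2 \left(8 - 2\right) = - 392 \cdot 4 \cdot 2 \cdot 6 = \left(-392\right) 48 = -18816$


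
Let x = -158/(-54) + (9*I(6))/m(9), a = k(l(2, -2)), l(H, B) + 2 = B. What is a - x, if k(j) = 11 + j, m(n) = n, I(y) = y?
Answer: -52/27 ≈ -1.9259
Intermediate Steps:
l(H, B) = -2 + B
a = 7 (a = 11 + (-2 - 2) = 11 - 4 = 7)
x = 241/27 (x = -158/(-54) + (9*6)/9 = -158*(-1/54) + 54*(⅑) = 79/27 + 6 = 241/27 ≈ 8.9259)
a - x = 7 - 1*241/27 = 7 - 241/27 = -52/27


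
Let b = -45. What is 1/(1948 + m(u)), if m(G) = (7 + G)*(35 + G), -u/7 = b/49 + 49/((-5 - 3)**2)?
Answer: 200704/449386177 ≈ 0.00044662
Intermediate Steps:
u = 479/448 (u = -7*(-45/49 + 49/((-5 - 3)**2)) = -7*(-45*1/49 + 49/((-8)**2)) = -7*(-45/49 + 49/64) = -7*(-479/3136) = 479/448 ≈ 1.0692)
1/(1948 + m(u)) = 1/(1948 + (245 + (479/448)**2 + 42*(479/448))) = 1/(1948 + (245 + 229441/200704 + 1437/32)) = 1/(1948 + 58414785/200704) = 1/(449386177/200704) = 200704/449386177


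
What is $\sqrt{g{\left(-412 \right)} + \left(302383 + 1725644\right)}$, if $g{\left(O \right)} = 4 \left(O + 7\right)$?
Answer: $\sqrt{2026407} \approx 1423.5$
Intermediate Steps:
$g{\left(O \right)} = 28 + 4 O$ ($g{\left(O \right)} = 4 \left(7 + O\right) = 28 + 4 O$)
$\sqrt{g{\left(-412 \right)} + \left(302383 + 1725644\right)} = \sqrt{\left(28 + 4 \left(-412\right)\right) + \left(302383 + 1725644\right)} = \sqrt{\left(28 - 1648\right) + 2028027} = \sqrt{-1620 + 2028027} = \sqrt{2026407}$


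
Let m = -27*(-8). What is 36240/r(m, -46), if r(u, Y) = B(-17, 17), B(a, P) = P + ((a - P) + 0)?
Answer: -36240/17 ≈ -2131.8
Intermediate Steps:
m = 216
B(a, P) = a (B(a, P) = P + (a - P) = a)
r(u, Y) = -17
36240/r(m, -46) = 36240/(-17) = 36240*(-1/17) = -36240/17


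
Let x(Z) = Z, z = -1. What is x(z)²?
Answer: 1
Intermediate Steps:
x(z)² = (-1)² = 1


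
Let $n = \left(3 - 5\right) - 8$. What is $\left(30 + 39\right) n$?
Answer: $-690$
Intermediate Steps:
$n = -10$ ($n = -2 - 8 = -10$)
$\left(30 + 39\right) n = \left(30 + 39\right) \left(-10\right) = 69 \left(-10\right) = -690$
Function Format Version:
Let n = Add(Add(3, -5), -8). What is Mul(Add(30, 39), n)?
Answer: -690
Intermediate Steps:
n = -10 (n = Add(-2, -8) = -10)
Mul(Add(30, 39), n) = Mul(Add(30, 39), -10) = Mul(69, -10) = -690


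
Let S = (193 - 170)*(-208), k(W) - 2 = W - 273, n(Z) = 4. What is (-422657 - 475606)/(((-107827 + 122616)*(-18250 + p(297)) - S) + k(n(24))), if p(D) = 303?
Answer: 299421/88471222 ≈ 0.0033844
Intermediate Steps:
k(W) = -271 + W (k(W) = 2 + (W - 273) = 2 + (-273 + W) = -271 + W)
S = -4784 (S = 23*(-208) = -4784)
(-422657 - 475606)/(((-107827 + 122616)*(-18250 + p(297)) - S) + k(n(24))) = (-422657 - 475606)/(((-107827 + 122616)*(-18250 + 303) - 1*(-4784)) + (-271 + 4)) = -898263/((14789*(-17947) + 4784) - 267) = -898263/((-265418183 + 4784) - 267) = -898263/(-265413399 - 267) = -898263/(-265413666) = -898263*(-1/265413666) = 299421/88471222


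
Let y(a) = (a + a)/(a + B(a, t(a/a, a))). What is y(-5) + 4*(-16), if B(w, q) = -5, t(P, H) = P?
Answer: -63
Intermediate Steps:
y(a) = 2*a/(-5 + a) (y(a) = (a + a)/(a - 5) = (2*a)/(-5 + a) = 2*a/(-5 + a))
y(-5) + 4*(-16) = 2*(-5)/(-5 - 5) + 4*(-16) = 2*(-5)/(-10) - 64 = 2*(-5)*(-⅒) - 64 = 1 - 64 = -63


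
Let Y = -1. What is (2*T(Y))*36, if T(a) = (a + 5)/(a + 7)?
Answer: 48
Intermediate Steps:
T(a) = (5 + a)/(7 + a)
(2*T(Y))*36 = (2*((5 - 1)/(7 - 1)))*36 = (2*(4/6))*36 = (2*((1/6)*4))*36 = (2*(2/3))*36 = (4/3)*36 = 48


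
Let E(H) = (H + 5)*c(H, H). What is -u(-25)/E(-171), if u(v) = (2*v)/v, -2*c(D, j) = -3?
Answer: 2/249 ≈ 0.0080321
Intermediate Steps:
c(D, j) = 3/2 (c(D, j) = -½*(-3) = 3/2)
u(v) = 2
E(H) = 15/2 + 3*H/2 (E(H) = (H + 5)*(3/2) = (5 + H)*(3/2) = 15/2 + 3*H/2)
-u(-25)/E(-171) = -2/(15/2 + (3/2)*(-171)) = -2/(15/2 - 513/2) = -2/(-249) = -2*(-1)/249 = -1*(-2/249) = 2/249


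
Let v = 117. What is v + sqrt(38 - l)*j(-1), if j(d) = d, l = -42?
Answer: 117 - 4*sqrt(5) ≈ 108.06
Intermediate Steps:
v + sqrt(38 - l)*j(-1) = 117 + sqrt(38 - 1*(-42))*(-1) = 117 + sqrt(38 + 42)*(-1) = 117 + sqrt(80)*(-1) = 117 + (4*sqrt(5))*(-1) = 117 - 4*sqrt(5)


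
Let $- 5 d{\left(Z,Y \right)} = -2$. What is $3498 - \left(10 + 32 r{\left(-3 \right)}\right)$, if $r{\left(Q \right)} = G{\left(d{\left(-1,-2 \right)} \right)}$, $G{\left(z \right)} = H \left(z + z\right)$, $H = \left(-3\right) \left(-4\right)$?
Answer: $\frac{15904}{5} \approx 3180.8$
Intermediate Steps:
$H = 12$
$d{\left(Z,Y \right)} = \frac{2}{5}$ ($d{\left(Z,Y \right)} = \left(- \frac{1}{5}\right) \left(-2\right) = \frac{2}{5}$)
$G{\left(z \right)} = 24 z$ ($G{\left(z \right)} = 12 \left(z + z\right) = 12 \cdot 2 z = 24 z$)
$r{\left(Q \right)} = \frac{48}{5}$ ($r{\left(Q \right)} = 24 \cdot \frac{2}{5} = \frac{48}{5}$)
$3498 - \left(10 + 32 r{\left(-3 \right)}\right) = 3498 - \frac{1586}{5} = \frac{15904}{5}$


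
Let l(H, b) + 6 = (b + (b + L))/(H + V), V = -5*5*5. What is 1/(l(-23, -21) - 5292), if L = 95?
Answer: -148/784157 ≈ -0.00018874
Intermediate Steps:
V = -125 (V = -25*5 = -125)
l(H, b) = -6 + (95 + 2*b)/(-125 + H) (l(H, b) = -6 + (b + (b + 95))/(H - 125) = -6 + (b + (95 + b))/(-125 + H) = -6 + (95 + 2*b)/(-125 + H))
1/(l(-23, -21) - 5292) = 1/((845 - 6*(-23) + 2*(-21))/(-125 - 23) - 5292) = 1/((845 + 138 - 42)/(-148) - 5292) = 1/(-1/148*941 - 5292) = 1/(-941/148 - 5292) = 1/(-784157/148) = -148/784157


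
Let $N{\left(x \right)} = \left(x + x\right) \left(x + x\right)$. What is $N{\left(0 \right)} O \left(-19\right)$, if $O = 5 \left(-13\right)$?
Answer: $0$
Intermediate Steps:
$N{\left(x \right)} = 4 x^{2}$ ($N{\left(x \right)} = 2 x 2 x = 4 x^{2}$)
$O = -65$
$N{\left(0 \right)} O \left(-19\right) = 4 \cdot 0^{2} \left(-65\right) \left(-19\right) = 4 \cdot 0 \left(-65\right) \left(-19\right) = 0 \left(-65\right) \left(-19\right) = 0 \left(-19\right) = 0$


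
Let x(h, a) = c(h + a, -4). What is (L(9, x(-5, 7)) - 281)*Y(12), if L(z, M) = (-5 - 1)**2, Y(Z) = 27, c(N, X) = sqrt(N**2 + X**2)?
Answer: -6615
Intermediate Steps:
x(h, a) = sqrt(16 + (a + h)**2) (x(h, a) = sqrt((h + a)**2 + (-4)**2) = sqrt((a + h)**2 + 16) = sqrt(16 + (a + h)**2))
L(z, M) = 36 (L(z, M) = (-6)**2 = 36)
(L(9, x(-5, 7)) - 281)*Y(12) = (36 - 281)*27 = -245*27 = -6615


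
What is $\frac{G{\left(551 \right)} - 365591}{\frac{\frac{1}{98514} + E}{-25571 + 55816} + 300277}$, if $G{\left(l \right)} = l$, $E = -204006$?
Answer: $- \frac{1087657096687200}{894672018545527} \approx -1.2157$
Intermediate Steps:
$\frac{G{\left(551 \right)} - 365591}{\frac{\frac{1}{98514} + E}{-25571 + 55816} + 300277} = \frac{551 - 365591}{\frac{\frac{1}{98514} - 204006}{-25571 + 55816} + 300277} = - \frac{365040}{\frac{\frac{1}{98514} - 204006}{30245} + 300277} = - \frac{365040}{\left(- \frac{20097447083}{98514}\right) \frac{1}{30245} + 300277} = - \frac{365040}{- \frac{20097447083}{2979555930} + 300277} = - \frac{365040}{\frac{894672018545527}{2979555930}} = \left(-365040\right) \frac{2979555930}{894672018545527} = - \frac{1087657096687200}{894672018545527}$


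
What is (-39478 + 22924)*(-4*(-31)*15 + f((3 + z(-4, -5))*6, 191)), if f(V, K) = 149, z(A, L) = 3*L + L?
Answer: -33256986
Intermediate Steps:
z(A, L) = 4*L
(-39478 + 22924)*(-4*(-31)*15 + f((3 + z(-4, -5))*6, 191)) = (-39478 + 22924)*(-4*(-31)*15 + 149) = -16554*(124*15 + 149) = -16554*(1860 + 149) = -16554*2009 = -33256986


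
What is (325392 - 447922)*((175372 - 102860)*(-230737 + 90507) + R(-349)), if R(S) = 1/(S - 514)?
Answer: 1075236620275328930/863 ≈ 1.2459e+15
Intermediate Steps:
R(S) = 1/(-514 + S)
(325392 - 447922)*((175372 - 102860)*(-230737 + 90507) + R(-349)) = (325392 - 447922)*((175372 - 102860)*(-230737 + 90507) + 1/(-514 - 349)) = -122530*(72512*(-140230) + 1/(-863)) = -122530*(-10168357760 - 1/863) = -122530*(-8775292746881/863) = 1075236620275328930/863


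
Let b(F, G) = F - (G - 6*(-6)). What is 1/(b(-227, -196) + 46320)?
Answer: 1/46253 ≈ 2.1620e-5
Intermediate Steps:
b(F, G) = -36 + F - G (b(F, G) = F - (G + 36) = F - (36 + G) = F + (-36 - G) = -36 + F - G)
1/(b(-227, -196) + 46320) = 1/((-36 - 227 - 1*(-196)) + 46320) = 1/((-36 - 227 + 196) + 46320) = 1/(-67 + 46320) = 1/46253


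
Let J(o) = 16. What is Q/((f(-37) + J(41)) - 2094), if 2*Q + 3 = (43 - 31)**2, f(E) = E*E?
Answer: -141/1418 ≈ -0.099436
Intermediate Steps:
f(E) = E**2
Q = 141/2 (Q = -3/2 + (43 - 31)**2/2 = -3/2 + (1/2)*12**2 = -3/2 + (1/2)*144 = -3/2 + 72 = 141/2 ≈ 70.500)
Q/((f(-37) + J(41)) - 2094) = 141/(2*(((-37)**2 + 16) - 2094)) = 141/(2*((1369 + 16) - 2094)) = 141/(2*(1385 - 2094)) = (141/2)/(-709) = (141/2)*(-1/709) = -141/1418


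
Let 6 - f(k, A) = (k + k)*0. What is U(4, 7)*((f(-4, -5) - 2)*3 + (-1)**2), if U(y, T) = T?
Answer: 91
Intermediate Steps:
f(k, A) = 6 (f(k, A) = 6 - (k + k)*0 = 6 - 2*k*0 = 6 - 1*0 = 6 + 0 = 6)
U(4, 7)*((f(-4, -5) - 2)*3 + (-1)**2) = 7*((6 - 2)*3 + (-1)**2) = 7*(4*3 + 1) = 7*(12 + 1) = 7*13 = 91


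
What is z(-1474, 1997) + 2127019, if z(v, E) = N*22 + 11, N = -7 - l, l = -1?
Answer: 2126898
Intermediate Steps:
N = -6 (N = -7 - 1*(-1) = -7 + 1 = -6)
z(v, E) = -121 (z(v, E) = -6*22 + 11 = -132 + 11 = -121)
z(-1474, 1997) + 2127019 = -121 + 2127019 = 2126898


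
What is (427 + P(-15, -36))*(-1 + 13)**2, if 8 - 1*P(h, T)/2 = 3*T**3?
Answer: 40374576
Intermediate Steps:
P(h, T) = 16 - 6*T**3
(427 + P(-15, -36))*(-1 + 13)**2 = (427 + (16 - 6*(-36)**3))*(-1 + 13)**2 = (427 + (16 - 6*(-46656)))*12**2 = (427 + (16 + 279936))*144 = (427 + 279952)*144 = 280379*144 = 40374576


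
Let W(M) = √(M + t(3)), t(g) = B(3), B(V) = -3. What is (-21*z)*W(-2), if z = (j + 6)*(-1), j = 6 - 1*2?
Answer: 210*I*√5 ≈ 469.57*I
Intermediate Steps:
t(g) = -3
j = 4 (j = 6 - 2 = 4)
z = -10 (z = (4 + 6)*(-1) = 10*(-1) = -10)
W(M) = √(-3 + M) (W(M) = √(M - 3) = √(-3 + M))
(-21*z)*W(-2) = (-21*(-10))*√(-3 - 2) = 210*√(-5) = 210*(I*√5) = 210*I*√5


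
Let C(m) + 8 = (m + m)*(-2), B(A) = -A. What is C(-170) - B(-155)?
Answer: 517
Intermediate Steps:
C(m) = -8 - 4*m (C(m) = -8 + (m + m)*(-2) = -8 + (2*m)*(-2) = -8 - 4*m)
C(-170) - B(-155) = (-8 - 4*(-170)) - (-1)*(-155) = (-8 + 680) - 1*155 = 672 - 155 = 517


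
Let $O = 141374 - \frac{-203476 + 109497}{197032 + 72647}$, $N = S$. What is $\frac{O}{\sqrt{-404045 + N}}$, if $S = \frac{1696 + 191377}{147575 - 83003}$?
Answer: $- \frac{76251385850 i \sqrt{421167652167381}}{7035871354075893} \approx - 222.41 i$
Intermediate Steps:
$S = \frac{193073}{64572} \approx 2.99$
$N = \frac{193073}{64572} \approx 2.99$
$O = \frac{38125692925}{269679}$ ($O = 141374 - - \frac{93979}{269679} = 141374 + \frac{93979}{269679} = \frac{38125692925}{269679} \approx 1.4137 \cdot 10^{5}$)
$\frac{O}{\sqrt{-404045 + N}} = \frac{38125692925}{269679 \sqrt{-404045 + \frac{193073}{64572}}} = \frac{38125692925}{269679 \sqrt{- \frac{26089800667}{64572}}} = \frac{38125692925}{269679 \frac{i \sqrt{421167652167381}}{32286}} = \frac{38125692925 \left(- \frac{2 i \sqrt{421167652167381}}{26089800667}\right)}{269679} = - \frac{76251385850 i \sqrt{421167652167381}}{7035871354075893}$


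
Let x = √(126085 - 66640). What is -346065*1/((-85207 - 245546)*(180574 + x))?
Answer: 20830113770/3594944437827781 - 346065*√6605/3594944437827781 ≈ 5.7865e-6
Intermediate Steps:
x = 3*√6605 (x = √59445 = 3*√6605 ≈ 243.81)
-346065*1/((-85207 - 245546)*(180574 + x)) = -346065*1/((-85207 - 245546)*(180574 + 3*√6605)) = -346065*(-1/(330753*(180574 + 3*√6605))) = -346065/(-59725392222 - 992259*√6605)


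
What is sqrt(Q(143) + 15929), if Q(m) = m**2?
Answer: 3*sqrt(4042) ≈ 190.73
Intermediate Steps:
sqrt(Q(143) + 15929) = sqrt(143**2 + 15929) = sqrt(20449 + 15929) = sqrt(36378) = 3*sqrt(4042)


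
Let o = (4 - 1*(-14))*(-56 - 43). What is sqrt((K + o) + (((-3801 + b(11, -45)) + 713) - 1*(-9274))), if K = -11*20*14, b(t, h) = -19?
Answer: 3*sqrt(145) ≈ 36.125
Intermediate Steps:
K = -3080 (K = -220*14 = -3080)
o = -1782 (o = (4 + 14)*(-99) = 18*(-99) = -1782)
sqrt((K + o) + (((-3801 + b(11, -45)) + 713) - 1*(-9274))) = sqrt((-3080 - 1782) + (((-3801 - 19) + 713) - 1*(-9274))) = sqrt(-4862 + ((-3820 + 713) + 9274)) = sqrt(-4862 + (-3107 + 9274)) = sqrt(-4862 + 6167) = sqrt(1305) = 3*sqrt(145)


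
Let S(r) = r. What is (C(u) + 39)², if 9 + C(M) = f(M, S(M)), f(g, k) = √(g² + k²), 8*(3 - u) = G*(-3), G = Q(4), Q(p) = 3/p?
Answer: 471825/512 + 1575*√2/8 ≈ 1200.0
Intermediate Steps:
G = ¾ (G = 3/4 = 3*(¼) = ¾ ≈ 0.75000)
u = 105/32 (u = 3 - 3*(-3)/32 = 3 - ⅛*(-9/4) = 3 + 9/32 = 105/32 ≈ 3.2813)
C(M) = -9 + √2*√(M²) (C(M) = -9 + √(M² + M²) = -9 + √(2*M²) = -9 + √2*√(M²))
(C(u) + 39)² = ((-9 + √2*√((105/32)²)) + 39)² = ((-9 + √2*√(11025/1024)) + 39)² = ((-9 + √2*(105/32)) + 39)² = ((-9 + 105*√2/32) + 39)² = (30 + 105*√2/32)²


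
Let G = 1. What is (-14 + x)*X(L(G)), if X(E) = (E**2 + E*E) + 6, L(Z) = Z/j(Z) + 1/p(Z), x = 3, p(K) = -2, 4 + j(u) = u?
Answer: -1463/18 ≈ -81.278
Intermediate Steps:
j(u) = -4 + u
L(Z) = -1/2 + Z/(-4 + Z) (L(Z) = Z/(-4 + Z) + 1/(-2) = Z/(-4 + Z) + 1*(-1/2) = Z/(-4 + Z) - 1/2 = -1/2 + Z/(-4 + Z))
X(E) = 6 + 2*E**2 (X(E) = (E**2 + E**2) + 6 = 2*E**2 + 6 = 6 + 2*E**2)
(-14 + x)*X(L(G)) = (-14 + 3)*(6 + 2*((4 + 1)/(2*(-4 + 1)))**2) = -11*(6 + 2*((1/2)*5/(-3))**2) = -11*(6 + 2*((1/2)*(-1/3)*5)**2) = -11*(6 + 2*(-5/6)**2) = -11*(6 + 2*(25/36)) = -11*(6 + 25/18) = -11*133/18 = -1463/18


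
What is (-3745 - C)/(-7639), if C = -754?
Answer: 2991/7639 ≈ 0.39154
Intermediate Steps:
(-3745 - C)/(-7639) = (-3745 - 1*(-754))/(-7639) = (-3745 + 754)*(-1/7639) = -2991*(-1/7639) = 2991/7639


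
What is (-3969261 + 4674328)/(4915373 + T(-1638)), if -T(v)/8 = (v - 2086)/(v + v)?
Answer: 82492839/575097577 ≈ 0.14344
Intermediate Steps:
T(v) = -4*(-2086 + v)/v (T(v) = -8*(v - 2086)/(v + v) = -8*(-2086 + v)/(2*v) = -8*(-2086 + v)*1/(2*v) = -4*(-2086 + v)/v)
(-3969261 + 4674328)/(4915373 + T(-1638)) = (-3969261 + 4674328)/(4915373 + (-4 + 8344/(-1638))) = 705067/(4915373 + (-4 + 8344*(-1/1638))) = 705067/(4915373 + (-4 - 596/117)) = 705067/(4915373 - 1064/117) = 705067/(575097577/117) = 705067*(117/575097577) = 82492839/575097577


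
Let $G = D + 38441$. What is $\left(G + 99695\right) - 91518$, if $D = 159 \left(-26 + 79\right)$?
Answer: $55045$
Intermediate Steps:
$D = 8427$ ($D = 159 \cdot 53 = 8427$)
$G = 46868$ ($G = 8427 + 38441 = 46868$)
$\left(G + 99695\right) - 91518 = \left(46868 + 99695\right) - 91518 = 146563 - 91518 = 55045$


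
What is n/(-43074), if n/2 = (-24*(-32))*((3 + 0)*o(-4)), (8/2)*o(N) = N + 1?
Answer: 192/2393 ≈ 0.080234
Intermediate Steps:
o(N) = ¼ + N/4 (o(N) = (N + 1)/4 = (1 + N)/4 = ¼ + N/4)
n = -3456 (n = 2*((-24*(-32))*((3 + 0)*(¼ + (¼)*(-4)))) = 2*(768*(3*(¼ - 1))) = 2*(768*(3*(-¾))) = 2*(768*(-9/4)) = 2*(-1728) = -3456)
n/(-43074) = -3456/(-43074) = -3456*(-1/43074) = 192/2393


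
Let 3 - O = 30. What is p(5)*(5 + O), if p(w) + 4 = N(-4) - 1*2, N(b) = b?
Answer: 220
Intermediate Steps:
O = -27 (O = 3 - 1*30 = 3 - 30 = -27)
p(w) = -10 (p(w) = -4 + (-4 - 1*2) = -4 + (-4 - 2) = -4 - 6 = -10)
p(5)*(5 + O) = -10*(5 - 27) = -10*(-22) = 220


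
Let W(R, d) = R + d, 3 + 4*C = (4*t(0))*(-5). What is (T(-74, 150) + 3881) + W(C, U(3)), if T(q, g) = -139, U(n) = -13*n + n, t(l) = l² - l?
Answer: 14821/4 ≈ 3705.3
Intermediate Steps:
U(n) = -12*n
C = -¾ (C = -¾ + ((4*(0*(-1 + 0)))*(-5))/4 = -¾ + ((4*(0*(-1)))*(-5))/4 = -¾ + ((4*0)*(-5))/4 = -¾ + (0*(-5))/4 = -¾ + (¼)*0 = -¾ + 0 = -¾ ≈ -0.75000)
(T(-74, 150) + 3881) + W(C, U(3)) = (-139 + 3881) + (-¾ - 12*3) = 3742 + (-¾ - 36) = 3742 - 147/4 = 14821/4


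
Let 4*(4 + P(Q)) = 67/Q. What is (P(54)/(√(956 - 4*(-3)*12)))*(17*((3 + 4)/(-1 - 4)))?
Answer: 94843*√11/118800 ≈ 2.6478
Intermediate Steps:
P(Q) = -4 + 67/(4*Q) (P(Q) = -4 + (67/Q)/4 = -4 + 67/(4*Q))
(P(54)/(√(956 - 4*(-3)*12)))*(17*((3 + 4)/(-1 - 4))) = ((-4 + (67/4)/54)/(√(956 - 4*(-3)*12)))*(17*((3 + 4)/(-1 - 4))) = ((-4 + (67/4)*(1/54))/(√(956 + 12*12)))*(17*(7/(-5))) = ((-4 + 67/216)/(√(956 + 144)))*(17*(7*(-⅕))) = (-797*√11/110/216)*(17*(-7/5)) = -797*√11/110/216*(-119/5) = -797*√11/23760*(-119/5) = 94843*√11/118800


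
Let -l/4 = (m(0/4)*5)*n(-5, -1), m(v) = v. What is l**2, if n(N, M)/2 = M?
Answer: 0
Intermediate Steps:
n(N, M) = 2*M
l = 0 (l = -4*(0/4)*5*2*(-1) = -4*(0*(1/4))*5*(-2) = -4*0*5*(-2) = -0*(-2) = -4*0 = 0)
l**2 = 0**2 = 0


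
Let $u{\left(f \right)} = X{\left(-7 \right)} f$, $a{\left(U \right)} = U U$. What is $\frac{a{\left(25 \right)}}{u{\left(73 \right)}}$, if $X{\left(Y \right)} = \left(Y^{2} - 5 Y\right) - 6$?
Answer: $\frac{625}{5694} \approx 0.10976$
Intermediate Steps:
$a{\left(U \right)} = U^{2}$
$X{\left(Y \right)} = -6 + Y^{2} - 5 Y$
$u{\left(f \right)} = 78 f$ ($u{\left(f \right)} = \left(-6 + \left(-7\right)^{2} - -35\right) f = \left(-6 + 49 + 35\right) f = 78 f$)
$\frac{a{\left(25 \right)}}{u{\left(73 \right)}} = \frac{25^{2}}{78 \cdot 73} = \frac{625}{5694}$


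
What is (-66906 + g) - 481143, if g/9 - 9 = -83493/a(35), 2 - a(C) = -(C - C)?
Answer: -1847373/2 ≈ -9.2369e+5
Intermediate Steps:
a(C) = 2 (a(C) = 2 - (-1)*(C - C) = 2 - (-1)*0 = 2 - 1*0 = 2 + 0 = 2)
g = -751275/2 (g = 81 + 9*(-83493/2) = 81 - 751437/2 = -751275/2 ≈ -3.7564e+5)
(-66906 + g) - 481143 = (-66906 - 751275/2) - 481143 = -885087/2 - 481143 = -1847373/2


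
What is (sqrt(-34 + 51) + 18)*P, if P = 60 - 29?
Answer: 558 + 31*sqrt(17) ≈ 685.82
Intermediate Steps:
P = 31
(sqrt(-34 + 51) + 18)*P = (sqrt(-34 + 51) + 18)*31 = (sqrt(17) + 18)*31 = (18 + sqrt(17))*31 = 558 + 31*sqrt(17)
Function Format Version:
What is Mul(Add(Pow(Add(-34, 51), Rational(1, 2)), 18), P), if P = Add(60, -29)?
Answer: Add(558, Mul(31, Pow(17, Rational(1, 2)))) ≈ 685.82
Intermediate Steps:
P = 31
Mul(Add(Pow(Add(-34, 51), Rational(1, 2)), 18), P) = Mul(Add(Pow(Add(-34, 51), Rational(1, 2)), 18), 31) = Mul(Add(Pow(17, Rational(1, 2)), 18), 31) = Mul(Add(18, Pow(17, Rational(1, 2))), 31) = Add(558, Mul(31, Pow(17, Rational(1, 2))))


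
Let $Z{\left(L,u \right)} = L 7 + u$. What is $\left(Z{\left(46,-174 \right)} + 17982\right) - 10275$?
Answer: $7855$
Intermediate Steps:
$Z{\left(L,u \right)} = u + 7 L$ ($Z{\left(L,u \right)} = 7 L + u = u + 7 L$)
$\left(Z{\left(46,-174 \right)} + 17982\right) - 10275 = \left(\left(-174 + 7 \cdot 46\right) + 17982\right) - 10275 = \left(\left(-174 + 322\right) + 17982\right) - 10275 = \left(148 + 17982\right) - 10275 = 18130 - 10275 = 7855$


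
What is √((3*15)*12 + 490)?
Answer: √1030 ≈ 32.094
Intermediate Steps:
√((3*15)*12 + 490) = √(45*12 + 490) = √(540 + 490) = √1030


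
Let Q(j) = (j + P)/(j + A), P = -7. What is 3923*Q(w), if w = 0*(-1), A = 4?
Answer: -27461/4 ≈ -6865.3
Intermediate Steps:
w = 0
Q(j) = (-7 + j)/(4 + j) (Q(j) = (j - 7)/(j + 4) = (-7 + j)/(4 + j))
3923*Q(w) = 3923*((-7 + 0)/(4 + 0)) = 3923*(-7/4) = -27461/4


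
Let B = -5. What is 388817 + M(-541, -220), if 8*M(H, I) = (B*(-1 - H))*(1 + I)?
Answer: 925459/2 ≈ 4.6273e+5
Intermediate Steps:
M(H, I) = (1 + I)*(5 + 5*H)/8 (M(H, I) = ((-5*(-1 - H))*(1 + I))/8 = ((5 + 5*H)*(1 + I))/8 = ((1 + I)*(5 + 5*H))/8 = (1 + I)*(5 + 5*H)/8)
388817 + M(-541, -220) = 388817 + (5/8 + (5/8)*(-541) + (5/8)*(-220) + (5/8)*(-541)*(-220)) = 388817 + (5/8 - 2705/8 - 275/2 + 148775/2) = 388817 + 147825/2 = 925459/2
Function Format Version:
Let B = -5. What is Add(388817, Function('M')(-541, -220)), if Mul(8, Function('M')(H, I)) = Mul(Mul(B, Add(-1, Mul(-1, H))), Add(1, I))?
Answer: Rational(925459, 2) ≈ 4.6273e+5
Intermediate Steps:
Function('M')(H, I) = Mul(Rational(1, 8), Add(1, I), Add(5, Mul(5, H))) (Function('M')(H, I) = Mul(Rational(1, 8), Mul(Mul(-5, Add(-1, Mul(-1, H))), Add(1, I))) = Mul(Rational(1, 8), Mul(Add(5, Mul(5, H)), Add(1, I))) = Mul(Rational(1, 8), Mul(Add(1, I), Add(5, Mul(5, H)))) = Mul(Rational(1, 8), Add(1, I), Add(5, Mul(5, H))))
Add(388817, Function('M')(-541, -220)) = Add(388817, Add(Rational(5, 8), Mul(Rational(5, 8), -541), Mul(Rational(5, 8), -220), Mul(Rational(5, 8), -541, -220))) = Add(388817, Add(Rational(5, 8), Rational(-2705, 8), Rational(-275, 2), Rational(148775, 2))) = Add(388817, Rational(147825, 2)) = Rational(925459, 2)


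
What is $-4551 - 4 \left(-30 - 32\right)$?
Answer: $-4303$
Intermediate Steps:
$-4551 - 4 \left(-30 - 32\right) = -4551 - 4 \left(-62\right) = -4551 - -248 = -4551 + 248 = -4303$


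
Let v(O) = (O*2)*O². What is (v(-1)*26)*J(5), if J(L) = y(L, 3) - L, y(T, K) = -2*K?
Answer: 572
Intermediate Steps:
J(L) = -6 - L (J(L) = -2*3 - L = -6 - L)
v(O) = 2*O³ (v(O) = (2*O)*O² = 2*O³)
(v(-1)*26)*J(5) = ((2*(-1)³)*26)*(-6 - 1*5) = ((2*(-1))*26)*(-6 - 5) = -2*26*(-11) = -52*(-11) = 572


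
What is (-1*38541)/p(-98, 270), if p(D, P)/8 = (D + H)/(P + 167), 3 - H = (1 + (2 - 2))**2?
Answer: 5614139/256 ≈ 21930.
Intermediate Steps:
H = 2 (H = 3 - (1 + (2 - 2))**2 = 3 - (1 + 0)**2 = 3 - 1*1**2 = 3 - 1*1 = 3 - 1 = 2)
p(D, P) = 8*(2 + D)/(167 + P) (p(D, P) = 8*((D + 2)/(P + 167)) = 8*((2 + D)/(167 + P)) = 8*(2 + D)/(167 + P))
(-1*38541)/p(-98, 270) = (-1*38541)/((8*(2 - 98)/(167 + 270))) = -38541/(8*(-96)/437) = -38541/(8*(1/437)*(-96)) = -38541/(-768/437) = -38541*(-437/768) = 5614139/256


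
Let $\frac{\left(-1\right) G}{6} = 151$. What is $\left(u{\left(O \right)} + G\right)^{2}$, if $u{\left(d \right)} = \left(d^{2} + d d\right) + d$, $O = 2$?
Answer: $802816$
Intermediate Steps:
$G = -906$ ($G = \left(-6\right) 151 = -906$)
$u{\left(d \right)} = d + 2 d^{2}$ ($u{\left(d \right)} = \left(d^{2} + d^{2}\right) + d = 2 d^{2} + d = d + 2 d^{2}$)
$\left(u{\left(O \right)} + G\right)^{2} = \left(2 \left(1 + 2 \cdot 2\right) - 906\right)^{2} = \left(2 \left(1 + 4\right) - 906\right)^{2} = \left(2 \cdot 5 - 906\right)^{2} = \left(10 - 906\right)^{2} = \left(-896\right)^{2} = 802816$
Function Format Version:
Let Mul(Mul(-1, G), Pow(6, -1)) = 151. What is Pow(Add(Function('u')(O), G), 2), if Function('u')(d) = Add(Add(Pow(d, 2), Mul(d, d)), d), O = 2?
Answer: 802816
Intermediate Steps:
G = -906 (G = Mul(-6, 151) = -906)
Function('u')(d) = Add(d, Mul(2, Pow(d, 2))) (Function('u')(d) = Add(Add(Pow(d, 2), Pow(d, 2)), d) = Add(Mul(2, Pow(d, 2)), d) = Add(d, Mul(2, Pow(d, 2))))
Pow(Add(Function('u')(O), G), 2) = Pow(Add(Mul(2, Add(1, Mul(2, 2))), -906), 2) = Pow(Add(Mul(2, Add(1, 4)), -906), 2) = Pow(Add(Mul(2, 5), -906), 2) = Pow(Add(10, -906), 2) = Pow(-896, 2) = 802816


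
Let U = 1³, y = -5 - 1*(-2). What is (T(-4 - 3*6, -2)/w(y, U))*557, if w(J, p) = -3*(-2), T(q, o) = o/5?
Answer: -557/15 ≈ -37.133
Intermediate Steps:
T(q, o) = o/5 (T(q, o) = o*(⅕) = o/5)
y = -3 (y = -5 + 2 = -3)
U = 1
w(J, p) = 6
(T(-4 - 3*6, -2)/w(y, U))*557 = (((⅕)*(-2))/6)*557 = -⅖*⅙*557 = -1/15*557 = -557/15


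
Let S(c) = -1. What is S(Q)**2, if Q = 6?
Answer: 1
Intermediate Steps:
S(Q)**2 = (-1)**2 = 1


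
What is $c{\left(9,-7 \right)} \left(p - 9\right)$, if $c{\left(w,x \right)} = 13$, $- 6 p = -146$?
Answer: $\frac{598}{3} \approx 199.33$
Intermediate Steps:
$p = \frac{73}{3}$ ($p = \left(- \frac{1}{6}\right) \left(-146\right) = \frac{73}{3} \approx 24.333$)
$c{\left(9,-7 \right)} \left(p - 9\right) = 13 \left(\frac{73}{3} - 9\right) = 13 \cdot \frac{46}{3} = \frac{598}{3}$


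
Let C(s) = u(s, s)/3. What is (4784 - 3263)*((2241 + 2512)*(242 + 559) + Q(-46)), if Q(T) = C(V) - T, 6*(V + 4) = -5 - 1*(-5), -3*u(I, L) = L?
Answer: 5790750355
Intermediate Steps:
u(I, L) = -L/3
V = -4 (V = -4 + (-5 - 1*(-5))/6 = -4 + (-5 + 5)/6 = -4 + (1/6)*0 = -4 + 0 = -4)
C(s) = -s/9 (C(s) = -s/3/3 = -s/3*(1/3) = -s/9)
Q(T) = 4/9 - T (Q(T) = -1/9*(-4) - T = 4/9 - T)
(4784 - 3263)*((2241 + 2512)*(242 + 559) + Q(-46)) = (4784 - 3263)*((2241 + 2512)*(242 + 559) + (4/9 - 1*(-46))) = 1521*(4753*801 + (4/9 + 46)) = 1521*(3807153 + 418/9) = 1521*(34264795/9) = 5790750355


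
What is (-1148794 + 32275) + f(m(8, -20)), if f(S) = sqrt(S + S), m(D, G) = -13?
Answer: -1116519 + I*sqrt(26) ≈ -1.1165e+6 + 5.099*I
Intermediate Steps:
f(S) = sqrt(2)*sqrt(S) (f(S) = sqrt(2*S) = sqrt(2)*sqrt(S))
(-1148794 + 32275) + f(m(8, -20)) = (-1148794 + 32275) + sqrt(2)*sqrt(-13) = -1116519 + sqrt(2)*(I*sqrt(13)) = -1116519 + I*sqrt(26)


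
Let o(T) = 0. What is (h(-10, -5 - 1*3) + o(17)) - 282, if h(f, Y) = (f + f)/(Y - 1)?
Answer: -2518/9 ≈ -279.78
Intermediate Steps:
h(f, Y) = 2*f/(-1 + Y) (h(f, Y) = (2*f)/(-1 + Y) = 2*f/(-1 + Y))
(h(-10, -5 - 1*3) + o(17)) - 282 = (2*(-10)/(-1 + (-5 - 1*3)) + 0) - 282 = (2*(-10)/(-1 + (-5 - 3)) + 0) - 282 = (2*(-10)/(-1 - 8) + 0) - 282 = (2*(-10)/(-9) + 0) - 282 = (2*(-10)*(-⅑) + 0) - 282 = (20/9 + 0) - 282 = 20/9 - 282 = -2518/9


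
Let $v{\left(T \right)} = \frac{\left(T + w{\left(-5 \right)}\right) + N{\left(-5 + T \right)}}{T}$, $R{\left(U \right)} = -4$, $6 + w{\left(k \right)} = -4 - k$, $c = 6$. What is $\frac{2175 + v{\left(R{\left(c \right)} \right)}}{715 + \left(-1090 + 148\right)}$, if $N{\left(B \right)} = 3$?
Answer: $- \frac{4353}{454} \approx -9.5881$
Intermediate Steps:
$w{\left(k \right)} = -10 - k$ ($w{\left(k \right)} = -6 - \left(4 + k\right) = -10 - k$)
$v{\left(T \right)} = \frac{-2 + T}{T}$ ($v{\left(T \right)} = \frac{\left(T - 5\right) + 3}{T} = \frac{\left(-5 + T\right) + 3}{T} = \frac{-2 + T}{T}$)
$\frac{2175 + v{\left(R{\left(c \right)} \right)}}{715 + \left(-1090 + 148\right)} = \frac{2175 + \frac{-2 - 4}{-4}}{715 + \left(-1090 + 148\right)} = \frac{2175 - - \frac{3}{2}}{715 - 942} = \frac{2175 + \frac{3}{2}}{-227} = \frac{4353}{2} \left(- \frac{1}{227}\right) = - \frac{4353}{454}$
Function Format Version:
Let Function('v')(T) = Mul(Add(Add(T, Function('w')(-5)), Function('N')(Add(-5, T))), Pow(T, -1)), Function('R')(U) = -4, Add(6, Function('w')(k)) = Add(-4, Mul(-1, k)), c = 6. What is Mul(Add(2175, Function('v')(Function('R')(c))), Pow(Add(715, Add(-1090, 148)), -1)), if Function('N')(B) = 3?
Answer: Rational(-4353, 454) ≈ -9.5881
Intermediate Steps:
Function('w')(k) = Add(-10, Mul(-1, k)) (Function('w')(k) = Add(-6, Add(-4, Mul(-1, k))) = Add(-10, Mul(-1, k)))
Function('v')(T) = Mul(Pow(T, -1), Add(-2, T)) (Function('v')(T) = Mul(Add(Add(T, Add(-10, Mul(-1, -5))), 3), Pow(T, -1)) = Mul(Add(Add(T, Add(-10, 5)), 3), Pow(T, -1)) = Mul(Add(Add(T, -5), 3), Pow(T, -1)) = Mul(Add(Add(-5, T), 3), Pow(T, -1)) = Mul(Add(-2, T), Pow(T, -1)) = Mul(Pow(T, -1), Add(-2, T)))
Mul(Add(2175, Function('v')(Function('R')(c))), Pow(Add(715, Add(-1090, 148)), -1)) = Mul(Add(2175, Mul(Pow(-4, -1), Add(-2, -4))), Pow(Add(715, Add(-1090, 148)), -1)) = Mul(Add(2175, Mul(Rational(-1, 4), -6)), Pow(Add(715, -942), -1)) = Mul(Add(2175, Rational(3, 2)), Pow(-227, -1)) = Mul(Rational(4353, 2), Rational(-1, 227)) = Rational(-4353, 454)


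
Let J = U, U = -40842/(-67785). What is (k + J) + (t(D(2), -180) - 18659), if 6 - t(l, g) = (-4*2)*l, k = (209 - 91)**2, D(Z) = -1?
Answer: -107018901/22595 ≈ -4736.4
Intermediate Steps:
k = 13924 (k = 118**2 = 13924)
U = 13614/22595 (U = -40842*(-1/67785) = 13614/22595 ≈ 0.60252)
t(l, g) = 6 + 8*l (t(l, g) = 6 - (-4*2)*l = 6 - (-8)*l = 6 + 8*l)
J = 13614/22595 ≈ 0.60252
(k + J) + (t(D(2), -180) - 18659) = (13924 + 13614/22595) + ((6 + 8*(-1)) - 18659) = 314626394/22595 + ((6 - 8) - 18659) = 314626394/22595 + (-2 - 18659) = 314626394/22595 - 18661 = -107018901/22595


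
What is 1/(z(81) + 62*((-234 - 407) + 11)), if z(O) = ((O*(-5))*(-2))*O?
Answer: 1/26550 ≈ 3.7665e-5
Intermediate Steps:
z(O) = 10*O**2 (z(O) = (-5*O*(-2))*O = (10*O)*O = 10*O**2)
1/(z(81) + 62*((-234 - 407) + 11)) = 1/(10*81**2 + 62*((-234 - 407) + 11)) = 1/(10*6561 + 62*(-641 + 11)) = 1/(65610 + 62*(-630)) = 1/(65610 - 39060) = 1/26550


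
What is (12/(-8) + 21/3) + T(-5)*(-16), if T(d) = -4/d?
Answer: -73/10 ≈ -7.3000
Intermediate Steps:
(12/(-8) + 21/3) + T(-5)*(-16) = (12/(-8) + 21/3) - 4/(-5)*(-16) = (12*(-⅛) + 21*(⅓)) - 4*(-⅕)*(-16) = (-3/2 + 7) + (⅘)*(-16) = 11/2 - 64/5 = -73/10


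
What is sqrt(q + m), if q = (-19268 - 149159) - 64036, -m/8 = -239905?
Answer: sqrt(1686777) ≈ 1298.8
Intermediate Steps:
m = 1919240 (m = -8*(-239905) = 1919240)
q = -232463 (q = -168427 - 64036 = -232463)
sqrt(q + m) = sqrt(-232463 + 1919240) = sqrt(1686777)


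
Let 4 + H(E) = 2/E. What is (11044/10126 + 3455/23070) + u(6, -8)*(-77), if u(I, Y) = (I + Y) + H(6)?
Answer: 3407340429/7786894 ≈ 437.57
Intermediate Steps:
H(E) = -4 + 2/E
u(I, Y) = -11/3 + I + Y (u(I, Y) = (I + Y) + (-4 + 2/6) = (I + Y) + (-4 + 2*(1/6)) = (I + Y) + (-4 + 1/3) = (I + Y) - 11/3 = -11/3 + I + Y)
(11044/10126 + 3455/23070) + u(6, -8)*(-77) = (11044/10126 + 3455/23070) + (-11/3 + 6 - 8)*(-77) = (11044*(1/10126) + 3455*(1/23070)) - 17/3*(-77) = (5522/5063 + 691/4614) + 1309/3 = 28977041/23360682 + 1309/3 = 3407340429/7786894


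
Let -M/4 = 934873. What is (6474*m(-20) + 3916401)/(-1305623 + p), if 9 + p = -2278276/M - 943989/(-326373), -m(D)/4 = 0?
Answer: -132773524542524581/44263316620136766 ≈ -2.9996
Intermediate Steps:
M = -3739492 (M = -4*934873 = -3739492)
m(D) = 0 (m(D) = -4*0 = 0)
p = -559217993009/101705768543 (p = -9 + (-2278276/(-3739492) - 943989/(-326373)) = -9 + (-2278276*(-1/3739492) - 943989*(-1/326373)) = -9 + (569569/934873 + 314663/108791) = -9 + 356133923878/101705768543 = -559217993009/101705768543 ≈ -5.4984)
(6474*m(-20) + 3916401)/(-1305623 + p) = (6474*0 + 3916401)/(-1305623 - 559217993009/101705768543) = (0 + 3916401)/(-132789949860410298/101705768543) = 3916401*(-101705768543/132789949860410298) = -132773524542524581/44263316620136766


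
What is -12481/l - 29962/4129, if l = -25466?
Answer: -101639749/15021302 ≈ -6.7664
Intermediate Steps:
-12481/l - 29962/4129 = -12481/(-25466) - 29962/4129 = -12481*(-1/25466) - 29962*1/4129 = 1783/3638 - 29962/4129 = -101639749/15021302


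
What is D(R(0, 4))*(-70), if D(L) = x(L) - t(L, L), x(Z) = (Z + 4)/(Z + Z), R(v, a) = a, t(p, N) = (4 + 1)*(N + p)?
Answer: 2730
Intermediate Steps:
t(p, N) = 5*N + 5*p (t(p, N) = 5*(N + p) = 5*N + 5*p)
x(Z) = (4 + Z)/(2*Z) (x(Z) = (4 + Z)/((2*Z)) = (4 + Z)*(1/(2*Z)) = (4 + Z)/(2*Z))
D(L) = -10*L + (4 + L)/(2*L) (D(L) = (4 + L)/(2*L) - (5*L + 5*L) = (4 + L)/(2*L) - 10*L = -10*L + (4 + L)/(2*L))
D(R(0, 4))*(-70) = (½ - 10*4 + 2/4)*(-70) = (½ - 40 + 2*(¼))*(-70) = (½ - 40 + ½)*(-70) = -39*(-70) = 2730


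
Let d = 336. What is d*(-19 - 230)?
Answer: -83664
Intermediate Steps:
d*(-19 - 230) = 336*(-19 - 230) = 336*(-249) = -83664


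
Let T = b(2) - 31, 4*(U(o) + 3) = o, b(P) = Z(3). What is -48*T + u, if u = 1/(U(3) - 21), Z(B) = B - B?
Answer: 138380/93 ≈ 1488.0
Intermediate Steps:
Z(B) = 0
b(P) = 0
U(o) = -3 + o/4
T = -31 (T = 0 - 31 = -31)
u = -4/93 (u = 1/((-3 + (¼)*3) - 21) = 1/((-3 + ¾) - 21) = 1/(-9/4 - 21) = 1/(-93/4) = -4/93 ≈ -0.043011)
-48*T + u = -48*(-31) - 4/93 = 1488 - 4/93 = 138380/93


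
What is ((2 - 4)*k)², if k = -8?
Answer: 256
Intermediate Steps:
((2 - 4)*k)² = ((2 - 4)*(-8))² = (-2*(-8))² = 16² = 256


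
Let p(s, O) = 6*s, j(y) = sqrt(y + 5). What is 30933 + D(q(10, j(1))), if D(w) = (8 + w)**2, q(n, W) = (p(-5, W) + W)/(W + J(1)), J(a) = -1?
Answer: 778627/25 - 928*sqrt(6)/25 ≈ 31054.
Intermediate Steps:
j(y) = sqrt(5 + y)
q(n, W) = (-30 + W)/(-1 + W) (q(n, W) = (6*(-5) + W)/(W - 1) = (-30 + W)/(-1 + W))
30933 + D(q(10, j(1))) = 30933 + (8 + (-30 + sqrt(5 + 1))/(-1 + sqrt(5 + 1)))**2 = 30933 + (8 + (-30 + sqrt(6))/(-1 + sqrt(6)))**2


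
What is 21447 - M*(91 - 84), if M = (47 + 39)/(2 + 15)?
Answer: 363997/17 ≈ 21412.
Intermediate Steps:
M = 86/17 ≈ 5.0588
21447 - M*(91 - 84) = 21447 - 86*(91 - 84)/17 = 21447 - 86*7/17 = 21447 - 1*602/17 = 21447 - 602/17 = 363997/17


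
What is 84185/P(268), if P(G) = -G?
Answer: -84185/268 ≈ -314.12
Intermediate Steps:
84185/P(268) = 84185/((-1*268)) = 84185/(-268) = 84185*(-1/268) = -84185/268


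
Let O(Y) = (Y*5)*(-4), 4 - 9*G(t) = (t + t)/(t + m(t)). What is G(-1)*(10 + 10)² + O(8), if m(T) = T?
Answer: -80/3 ≈ -26.667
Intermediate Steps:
G(t) = ⅓ (G(t) = 4/9 - (t + t)/(9*(t + t)) = 4/9 - 2*t/(9*(2*t)) = 4/9 - 2*t*1/(2*t)/9 = 4/9 - ⅑*1 = 4/9 - ⅑ = ⅓)
O(Y) = -20*Y (O(Y) = (5*Y)*(-4) = -20*Y)
G(-1)*(10 + 10)² + O(8) = (10 + 10)²/3 - 20*8 = (⅓)*20² - 160 = (⅓)*400 - 160 = 400/3 - 160 = -80/3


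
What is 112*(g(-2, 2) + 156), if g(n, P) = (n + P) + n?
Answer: 17248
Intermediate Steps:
g(n, P) = P + 2*n (g(n, P) = (P + n) + n = P + 2*n)
112*(g(-2, 2) + 156) = 112*((2 + 2*(-2)) + 156) = 112*((2 - 4) + 156) = 112*(-2 + 156) = 112*154 = 17248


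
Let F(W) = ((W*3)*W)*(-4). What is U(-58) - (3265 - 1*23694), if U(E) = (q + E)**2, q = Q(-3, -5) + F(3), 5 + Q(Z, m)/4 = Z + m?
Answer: 67953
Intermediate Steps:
Q(Z, m) = -20 + 4*Z + 4*m (Q(Z, m) = -20 + 4*(Z + m) = -20 + (4*Z + 4*m) = -20 + 4*Z + 4*m)
F(W) = -12*W**2 (F(W) = ((3*W)*W)*(-4) = (3*W**2)*(-4) = -12*W**2)
q = -160 (q = (-20 + 4*(-3) + 4*(-5)) - 12*3**2 = (-20 - 12 - 20) - 12*9 = -52 - 108 = -160)
U(E) = (-160 + E)**2
U(-58) - (3265 - 1*23694) = (-160 - 58)**2 - (3265 - 1*23694) = (-218)**2 - (3265 - 23694) = 47524 - 1*(-20429) = 47524 + 20429 = 67953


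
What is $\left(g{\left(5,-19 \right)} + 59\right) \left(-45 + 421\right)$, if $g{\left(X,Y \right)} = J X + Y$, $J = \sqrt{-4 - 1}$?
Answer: $15040 + 1880 i \sqrt{5} \approx 15040.0 + 4203.8 i$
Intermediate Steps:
$J = i \sqrt{5}$ ($J = \sqrt{-5} = i \sqrt{5} \approx 2.2361 i$)
$g{\left(X,Y \right)} = Y + i X \sqrt{5}$ ($g{\left(X,Y \right)} = i \sqrt{5} X + Y = i X \sqrt{5} + Y = Y + i X \sqrt{5}$)
$\left(g{\left(5,-19 \right)} + 59\right) \left(-45 + 421\right) = \left(\left(-19 + i 5 \sqrt{5}\right) + 59\right) \left(-45 + 421\right) = \left(\left(-19 + 5 i \sqrt{5}\right) + 59\right) 376 = \left(40 + 5 i \sqrt{5}\right) 376 = 15040 + 1880 i \sqrt{5}$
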